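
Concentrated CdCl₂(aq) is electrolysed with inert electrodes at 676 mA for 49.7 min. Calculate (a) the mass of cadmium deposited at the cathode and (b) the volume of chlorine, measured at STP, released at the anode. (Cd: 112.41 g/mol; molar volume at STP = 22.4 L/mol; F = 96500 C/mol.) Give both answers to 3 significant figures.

Q = 0.676 × 2982 = 2016 C; n(e⁻) = 2016 / 96500 = 0.02089 mol
Cathode: Cd²⁺ + 2e⁻ → Cd → n(Cd) = 0.02089/2 = 0.01045 mol → 1.17 g
Anode: 2Cl⁻ → Cl₂ + 2e⁻ → n(Cl₂) = 0.02089/2 = 0.01045 mol → 0.234 L

1.17 g Cd; 0.234 L Cl₂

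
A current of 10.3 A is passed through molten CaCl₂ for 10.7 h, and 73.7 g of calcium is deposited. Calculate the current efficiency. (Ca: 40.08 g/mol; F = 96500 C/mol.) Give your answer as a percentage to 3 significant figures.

Q = 10.3 × 38520 = 3.968×10^5 C
n(e⁻) = 3.968×10^5 / 96500 = 4.112 mol
Ca²⁺ + 2e⁻ → Ca, so theoretical n(Ca) = 2.056 mol → 82.40 g
Efficiency = 73.7 / 82.40 = 0.8944 = 89.4%

89.4%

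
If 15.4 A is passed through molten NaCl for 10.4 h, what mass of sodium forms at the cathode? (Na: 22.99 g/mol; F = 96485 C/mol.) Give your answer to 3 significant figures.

137 g

Q = It = 15.4 × 37440 = 5.766×10^5 C
Moles of electrons = 5.766×10^5 / 96485 = 5.976 mol
Na⁺ + e⁻ → Na, so n(Na) = 5.976 mol
m = 5.976 × 22.99 = 137 g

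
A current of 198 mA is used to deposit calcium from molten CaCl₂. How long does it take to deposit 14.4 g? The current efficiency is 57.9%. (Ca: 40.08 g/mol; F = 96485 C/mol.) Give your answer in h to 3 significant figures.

n(Ca) = 14.4 / 40.08 = 0.3593 mol
Ca²⁺ + 2e⁻ → Ca, so n(e⁻) = 2 × 0.3593 = 0.7186 mol
Q = 0.7186 × 96485 / 0.579 = 1.197×10^5 C
t = Q / I = 1.197×10^5 / 0.198 = 6.045×10^5 s = 168 h

168 h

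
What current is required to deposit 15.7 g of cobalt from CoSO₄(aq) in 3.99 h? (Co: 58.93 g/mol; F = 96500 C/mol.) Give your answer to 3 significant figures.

n(Co) = 15.7 / 58.93 = 0.2664 mol
Co²⁺ + 2e⁻ → Co, so n(e⁻) = 2 × 0.2664 = 0.5328 mol
Q = 0.5328 × 96500 = 51420 C
I = Q / t = 51420 / 14364 s = 3.58 A

3.58 A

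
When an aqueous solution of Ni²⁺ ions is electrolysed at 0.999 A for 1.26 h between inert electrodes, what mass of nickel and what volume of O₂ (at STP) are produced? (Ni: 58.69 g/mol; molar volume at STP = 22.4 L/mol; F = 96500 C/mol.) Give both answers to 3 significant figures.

1.38 g Ni; 0.263 L O₂

Q = 0.999 × 4536 = 4531 C; n(e⁻) = 4531 / 96500 = 0.04695 mol
Cathode: Ni²⁺ + 2e⁻ → Ni → n(Ni) = 0.04695/2 = 0.02348 mol → 1.38 g
Anode: 2H₂O → O₂ + 4H⁺ + 4e⁻ → n(O₂) = 0.04695/4 = 0.01174 mol → 0.263 L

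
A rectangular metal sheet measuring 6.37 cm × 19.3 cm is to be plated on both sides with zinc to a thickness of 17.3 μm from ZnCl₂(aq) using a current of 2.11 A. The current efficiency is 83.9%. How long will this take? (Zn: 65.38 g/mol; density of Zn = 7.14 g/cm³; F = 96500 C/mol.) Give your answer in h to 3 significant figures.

Plated area = 2 × 6.37 × 19.3 = 245.9 cm²
Volume = 245.9 × 17.3×10⁻⁴ cm = 0.4254 cm³
m(Zn) = 0.4254 × 7.14 = 3.037 g
n(Zn) = 3.037 / 65.38 = 0.04645 mol; n(e⁻) = 2 × 0.04645 = 0.09290 mol
Q = 0.09290 × 96500 / 0.839 = 10690 C
t = 10690 / 2.11 = 5066 s = 1.41 h

1.41 h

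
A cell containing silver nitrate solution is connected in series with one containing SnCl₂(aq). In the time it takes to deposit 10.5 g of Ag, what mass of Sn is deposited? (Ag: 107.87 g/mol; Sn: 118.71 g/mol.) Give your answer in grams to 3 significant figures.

n(Ag) = 10.5 / 107.87 = 0.09734 mol
Ag⁺ + e⁻ → Ag, so n(e⁻) = 0.09734 mol
In series, the same 0.09734 mol of electrons flows through the second cell.
Sn²⁺ + 2e⁻ → Sn, so n(Sn) = 0.09734 / 2 = 0.04867 mol
m(Sn) = 0.04867 × 118.71 = 5.78 g

5.78 g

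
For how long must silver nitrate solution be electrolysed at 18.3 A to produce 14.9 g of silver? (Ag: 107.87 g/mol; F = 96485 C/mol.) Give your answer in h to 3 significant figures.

n(Ag) = 14.9 / 107.87 = 0.1381 mol
Ag⁺ + e⁻ → Ag, so n(e⁻) = 0.1381 mol
Q = 0.1381 × 96485 = 13320 C
t = Q / I = 13320 / 18.3 = 727.9 s = 0.202 h

0.202 h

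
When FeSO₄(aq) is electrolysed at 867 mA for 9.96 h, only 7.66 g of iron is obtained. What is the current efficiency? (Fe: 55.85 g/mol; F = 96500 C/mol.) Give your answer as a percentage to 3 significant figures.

85.1%

Q = 0.867 × 35856 = 31090 C
n(e⁻) = 31090 / 96500 = 0.3222 mol
Fe²⁺ + 2e⁻ → Fe, so theoretical n(Fe) = 0.1611 mol → 8.997 g
Efficiency = 7.66 / 8.997 = 0.8514 = 85.1%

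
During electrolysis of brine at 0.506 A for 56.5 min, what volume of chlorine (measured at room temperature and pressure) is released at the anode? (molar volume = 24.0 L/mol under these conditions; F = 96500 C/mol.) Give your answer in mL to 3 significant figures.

213 mL

Charge passed = 0.506 × 3390 = 1715 C
n(e⁻) = Q/F = 1715/96500 = 0.01777 mol
2Cl⁻ → Cl₂ + 2e⁻, so n(Cl₂) = 0.01777 / 2 = 0.008885 mol
V = 0.008885 × 24.0 = 0.2132 L
= 213 mL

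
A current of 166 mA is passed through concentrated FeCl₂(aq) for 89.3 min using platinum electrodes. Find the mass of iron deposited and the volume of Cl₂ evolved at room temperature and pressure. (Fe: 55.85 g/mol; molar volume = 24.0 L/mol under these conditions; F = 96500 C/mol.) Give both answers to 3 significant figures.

0.257 g Fe; 0.111 L Cl₂

Q = 0.166 × 5358 = 889.4 C; n(e⁻) = 889.4 / 96500 = 0.009217 mol
Cathode: Fe²⁺ + 2e⁻ → Fe → n(Fe) = 0.009217/2 = 0.004609 mol → 0.257 g
Anode: 2Cl⁻ → Cl₂ + 2e⁻ → n(Cl₂) = 0.009217/2 = 0.004609 mol → 0.111 L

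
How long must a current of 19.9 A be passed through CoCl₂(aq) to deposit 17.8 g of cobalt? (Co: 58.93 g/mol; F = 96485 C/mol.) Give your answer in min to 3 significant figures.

48.8 min

n(Co) = 17.8 / 58.93 = 0.3021 mol
Co²⁺ + 2e⁻ → Co, so n(e⁻) = 2 × 0.3021 = 0.6042 mol
Q = 0.6042 × 96485 = 58300 C
t = Q / I = 58300 / 19.9 = 2930 s = 48.8 min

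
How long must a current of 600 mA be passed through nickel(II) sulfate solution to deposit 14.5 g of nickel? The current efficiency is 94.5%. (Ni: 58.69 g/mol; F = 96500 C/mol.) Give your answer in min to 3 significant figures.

n(Ni) = 14.5 / 58.69 = 0.2471 mol
Ni²⁺ + 2e⁻ → Ni, so n(e⁻) = 2 × 0.2471 = 0.4942 mol
Q = 0.4942 × 96500 / 0.945 = 50470 C
t = Q / I = 50470 / 0.600 = 84120 s = 1400 min

1400 min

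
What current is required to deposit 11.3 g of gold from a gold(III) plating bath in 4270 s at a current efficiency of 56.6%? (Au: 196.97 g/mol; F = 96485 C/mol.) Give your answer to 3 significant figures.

6.87 A

n(Au) = 11.3 / 196.97 = 0.05737 mol
Au³⁺ + 3e⁻ → Au, so n(e⁻) = 3 × 0.05737 = 0.1721 mol
Q = 0.1721 × 96485 / 0.566 = 29340 C
I = Q / t = 29340 / 4270 s = 6.87 A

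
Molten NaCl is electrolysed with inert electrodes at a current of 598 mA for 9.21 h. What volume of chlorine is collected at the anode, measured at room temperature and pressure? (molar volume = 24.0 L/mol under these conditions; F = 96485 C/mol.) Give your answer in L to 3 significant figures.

Q = 0.598 A × 33156 s = 19830 C
Moles of electrons = 19830 / 96485 = 0.2055 mol
2Cl⁻ → Cl₂ + 2e⁻, so n(Cl₂) = 0.2055 / 2 = 0.1028 mol
V = 0.1028 × 24.0 = 2.467 L

2.47 L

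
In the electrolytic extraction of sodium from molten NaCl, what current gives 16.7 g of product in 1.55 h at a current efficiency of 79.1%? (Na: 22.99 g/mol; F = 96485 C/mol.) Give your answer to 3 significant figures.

15.9 A

n(Na) = 16.7 / 22.99 = 0.7264 mol
Na⁺ + e⁻ → Na, so n(e⁻) = 0.7264 mol
Q = 0.7264 × 96485 / 0.791 = 88610 C
I = Q / t = 88610 / 5580 s = 15.9 A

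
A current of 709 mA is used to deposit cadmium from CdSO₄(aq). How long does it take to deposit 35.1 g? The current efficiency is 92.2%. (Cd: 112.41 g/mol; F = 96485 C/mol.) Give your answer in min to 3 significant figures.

n(Cd) = 35.1 / 112.41 = 0.3122 mol
Cd²⁺ + 2e⁻ → Cd, so n(e⁻) = 2 × 0.3122 = 0.6244 mol
Q = 0.6244 × 96485 / 0.922 = 65340 C
t = Q / I = 65340 / 0.709 = 92160 s = 1540 min

1540 min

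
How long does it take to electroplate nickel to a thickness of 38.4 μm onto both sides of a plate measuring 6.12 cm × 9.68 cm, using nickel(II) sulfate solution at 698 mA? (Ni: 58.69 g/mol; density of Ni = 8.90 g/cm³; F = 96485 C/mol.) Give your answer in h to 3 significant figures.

5.30 h

Plated area = 2 × 6.12 × 9.68 = 118.5 cm²
Volume = 118.5 × 38.4×10⁻⁴ cm = 0.4550 cm³
m(Ni) = 0.4550 × 8.90 = 4.050 g
n(Ni) = 4.050 / 58.69 = 0.06901 mol; n(e⁻) = 2 × 0.06901 = 0.1380 mol
Q = 0.1380 × 96485 = 13310 C
t = 13310 / 0.698 = 19070 s = 5.30 h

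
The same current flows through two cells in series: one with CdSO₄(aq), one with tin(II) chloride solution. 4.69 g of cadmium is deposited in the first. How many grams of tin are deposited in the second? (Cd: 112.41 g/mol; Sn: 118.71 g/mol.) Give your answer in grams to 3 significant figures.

n(Cd) = 4.69 / 112.41 = 0.04172 mol
Cd²⁺ + 2e⁻ → Cd, so n(e⁻) = 2 × 0.04172 = 0.08344 mol
In series, the same 0.08344 mol of electrons flows through the second cell.
Sn²⁺ + 2e⁻ → Sn, so n(Sn) = 0.08344 / 2 = 0.04172 mol
m(Sn) = 0.04172 × 118.71 = 4.95 g

4.95 g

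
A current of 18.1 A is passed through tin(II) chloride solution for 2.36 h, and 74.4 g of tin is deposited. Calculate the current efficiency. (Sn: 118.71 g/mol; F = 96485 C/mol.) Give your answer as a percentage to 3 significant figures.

78.6%

Q = 18.1 × 8496 = 1.538×10^5 C
n(e⁻) = 1.538×10^5 / 96485 = 1.594 mol
Sn²⁺ + 2e⁻ → Sn, so theoretical n(Sn) = 0.7970 mol → 94.61 g
Efficiency = 74.4 / 94.61 = 0.7864 = 78.6%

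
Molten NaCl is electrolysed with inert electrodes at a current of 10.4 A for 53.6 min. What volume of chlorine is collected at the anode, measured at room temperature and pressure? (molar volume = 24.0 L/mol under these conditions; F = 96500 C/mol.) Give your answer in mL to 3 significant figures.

4160 mL

Q = 10.4 A × 3216 s = 33450 C
n(e⁻) = Q/F = 33450/96500 = 0.3466 mol
2Cl⁻ → Cl₂ + 2e⁻, so n(Cl₂) = 0.3466 / 2 = 0.1733 mol
V = 0.1733 × 24.0 = 4.159 L
= 4160 mL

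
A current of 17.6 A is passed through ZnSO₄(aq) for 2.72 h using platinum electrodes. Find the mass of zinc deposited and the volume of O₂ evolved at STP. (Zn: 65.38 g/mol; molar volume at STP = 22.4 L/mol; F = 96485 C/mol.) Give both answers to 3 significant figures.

Q = 17.6 × 9792 = 1.723×10^5 C; n(e⁻) = 1.723×10^5 / 96485 = 1.786 mol
Cathode: Zn²⁺ + 2e⁻ → Zn → n(Zn) = 1.786/2 = 0.8930 mol → 58.4 g
Anode: 2H₂O → O₂ + 4H⁺ + 4e⁻ → n(O₂) = 1.786/4 = 0.4465 mol → 10.0 L

58.4 g Zn; 10.0 L O₂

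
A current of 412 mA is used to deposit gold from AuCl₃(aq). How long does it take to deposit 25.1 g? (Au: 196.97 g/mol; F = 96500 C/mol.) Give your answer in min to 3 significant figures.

1490 min

n(Au) = 25.1 / 196.97 = 0.1274 mol
Au³⁺ + 3e⁻ → Au, so n(e⁻) = 3 × 0.1274 = 0.3822 mol
Q = 0.3822 × 96500 = 36880 C
t = Q / I = 36880 / 0.412 = 89510 s = 1490 min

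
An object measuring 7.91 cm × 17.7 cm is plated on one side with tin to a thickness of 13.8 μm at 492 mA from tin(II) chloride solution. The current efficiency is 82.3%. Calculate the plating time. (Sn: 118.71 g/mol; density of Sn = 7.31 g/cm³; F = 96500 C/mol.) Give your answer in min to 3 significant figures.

94.5 min

Plated area = 7.91 × 17.7 = 140.0 cm²
Volume = 140.0 × 13.8×10⁻⁴ cm = 0.1932 cm³
m(Sn) = 0.1932 × 7.31 = 1.412 g
n(Sn) = 1.412 / 118.71 = 0.01189 mol; n(e⁻) = 2 × 0.01189 = 0.02378 mol
Q = 0.02378 × 96500 / 0.823 = 2788 C
t = 2788 / 0.492 = 5667 s = 94.5 min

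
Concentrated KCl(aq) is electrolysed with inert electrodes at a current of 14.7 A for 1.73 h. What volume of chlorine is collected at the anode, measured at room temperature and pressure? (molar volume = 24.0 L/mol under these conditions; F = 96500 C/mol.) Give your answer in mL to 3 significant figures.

11400 mL

Q = It = 14.7 × 6228 = 91550 C
n(e⁻) = 91550 / 96500 = 0.9487 mol
2Cl⁻ → Cl₂ + 2e⁻, so n(Cl₂) = 0.9487 / 2 = 0.4744 mol
V = 0.4744 × 24.0 = 11.39 L
= 11400 mL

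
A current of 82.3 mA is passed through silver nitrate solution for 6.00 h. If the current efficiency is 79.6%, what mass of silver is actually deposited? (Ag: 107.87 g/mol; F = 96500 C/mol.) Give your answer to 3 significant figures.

1.58 g

Q = 0.0823 × 21600 = 1778 C
n(e⁻) = 1778 / 96500 = 0.01842 mol
Ag⁺ + e⁻ → Ag, so theoretical m(Ag) = 0.01842 × 107.87 = 1.987 g
Actual mass = 79.6% × 1.987 = 1.58 g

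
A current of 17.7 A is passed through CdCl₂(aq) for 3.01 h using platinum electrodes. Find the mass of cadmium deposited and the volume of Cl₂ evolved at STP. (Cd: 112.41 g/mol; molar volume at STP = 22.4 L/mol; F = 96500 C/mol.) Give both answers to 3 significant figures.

112 g Cd; 22.3 L Cl₂

Q = 17.7 × 10836 = 1.918×10^5 C; n(e⁻) = 1.918×10^5 / 96500 = 1.988 mol
Cathode: Cd²⁺ + 2e⁻ → Cd → n(Cd) = 1.988/2 = 0.9940 mol → 112 g
Anode: 2Cl⁻ → Cl₂ + 2e⁻ → n(Cl₂) = 1.988/2 = 0.9940 mol → 22.3 L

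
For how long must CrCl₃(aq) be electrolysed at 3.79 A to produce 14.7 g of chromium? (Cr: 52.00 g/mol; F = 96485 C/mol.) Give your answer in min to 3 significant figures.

n(Cr) = 14.7 / 52.00 = 0.2827 mol
Cr³⁺ + 3e⁻ → Cr, so n(e⁻) = 3 × 0.2827 = 0.8481 mol
Q = 0.8481 × 96485 = 81830 C
t = Q / I = 81830 / 3.79 = 21590 s = 360 min

360 min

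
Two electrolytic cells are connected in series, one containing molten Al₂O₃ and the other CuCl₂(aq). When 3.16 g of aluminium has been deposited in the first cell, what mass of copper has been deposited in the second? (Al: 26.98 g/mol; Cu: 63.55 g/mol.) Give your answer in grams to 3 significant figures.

11.2 g

n(Al) = 3.16 / 26.98 = 0.1171 mol
Al³⁺ + 3e⁻ → Al, so n(e⁻) = 3 × 0.1171 = 0.3513 mol
The cells are in series, so the same charge (and hence the same n(e⁻) = 0.3513 mol) passes through both.
Cu²⁺ + 2e⁻ → Cu, so n(Cu) = 0.3513 / 2 = 0.1757 mol
m(Cu) = 0.1757 × 63.55 = 11.2 g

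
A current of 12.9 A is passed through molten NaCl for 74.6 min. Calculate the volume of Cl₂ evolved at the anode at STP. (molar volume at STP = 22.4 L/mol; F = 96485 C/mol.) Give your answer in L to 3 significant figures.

6.70 L

Q = It = 12.9 × 4476 = 57740 C
n(e⁻) = 57740 / 96485 = 0.5984 mol
2Cl⁻ → Cl₂ + 2e⁻, so n(Cl₂) = 0.5984 / 2 = 0.2992 mol
V = 0.2992 × 22.4 = 6.702 L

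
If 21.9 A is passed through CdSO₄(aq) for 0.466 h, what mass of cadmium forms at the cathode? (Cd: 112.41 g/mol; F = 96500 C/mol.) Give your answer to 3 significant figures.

Charge passed = 21.9 × 1677.6 = 36740 C
n(e⁻) = Q/F = 36740/96500 = 0.3807 mol
Cd²⁺ + 2e⁻ → Cd, so n(Cd) = 0.3807 / 2 = 0.1904 mol
m = 0.1904 × 112.41 = 21.4 g

21.4 g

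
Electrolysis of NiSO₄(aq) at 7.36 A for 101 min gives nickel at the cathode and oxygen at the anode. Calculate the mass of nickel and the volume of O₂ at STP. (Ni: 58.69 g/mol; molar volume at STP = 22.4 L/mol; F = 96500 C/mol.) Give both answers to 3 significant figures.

13.6 g Ni; 2.59 L O₂

Q = 7.36 × 6060 = 44600 C; n(e⁻) = 44600 / 96500 = 0.4622 mol
Cathode: Ni²⁺ + 2e⁻ → Ni → n(Ni) = 0.4622/2 = 0.2311 mol → 13.6 g
Anode: 2H₂O → O₂ + 4H⁺ + 4e⁻ → n(O₂) = 0.4622/4 = 0.1156 mol → 2.59 L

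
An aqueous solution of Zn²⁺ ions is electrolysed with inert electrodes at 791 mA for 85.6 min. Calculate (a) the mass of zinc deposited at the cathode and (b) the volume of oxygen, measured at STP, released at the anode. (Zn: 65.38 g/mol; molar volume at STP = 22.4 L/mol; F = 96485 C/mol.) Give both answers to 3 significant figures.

1.38 g Zn; 0.236 L O₂

Q = 0.791 × 5136 = 4063 C; n(e⁻) = 4063 / 96485 = 0.04211 mol
Cathode: Zn²⁺ + 2e⁻ → Zn → n(Zn) = 0.04211/2 = 0.02106 mol → 1.38 g
Anode: 2H₂O → O₂ + 4H⁺ + 4e⁻ → n(O₂) = 0.04211/4 = 0.01053 mol → 0.236 L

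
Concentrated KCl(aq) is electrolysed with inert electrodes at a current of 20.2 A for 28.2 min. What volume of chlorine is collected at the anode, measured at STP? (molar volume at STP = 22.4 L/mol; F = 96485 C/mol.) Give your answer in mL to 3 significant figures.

3970 mL

Q = 20.2 A × 1692 s = 34180 C
n(e⁻) = Q/F = 34180/96485 = 0.3543 mol
2Cl⁻ → Cl₂ + 2e⁻, so n(Cl₂) = 0.3543 / 2 = 0.1772 mol
V = 0.1772 × 22.4 = 3.969 L
= 3970 mL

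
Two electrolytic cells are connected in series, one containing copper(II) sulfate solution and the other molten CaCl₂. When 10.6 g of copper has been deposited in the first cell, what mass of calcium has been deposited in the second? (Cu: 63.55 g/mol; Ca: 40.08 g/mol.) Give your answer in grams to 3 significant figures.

n(Cu) = 10.6 / 63.55 = 0.1668 mol
Cu²⁺ + 2e⁻ → Cu, so n(e⁻) = 2 × 0.1668 = 0.3336 mol
The cells are in series, so the same charge (and hence the same n(e⁻) = 0.3336 mol) passes through both.
Ca²⁺ + 2e⁻ → Ca, so n(Ca) = 0.3336 / 2 = 0.1668 mol
m(Ca) = 0.1668 × 40.08 = 6.69 g

6.69 g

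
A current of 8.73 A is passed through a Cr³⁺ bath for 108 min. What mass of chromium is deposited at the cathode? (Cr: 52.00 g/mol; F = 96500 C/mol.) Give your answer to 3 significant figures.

10.2 g

Q = It = 8.73 × 6480 = 56570 C
n(e⁻) = Q/F = 56570/96500 = 0.5862 mol
Cr³⁺ + 3e⁻ → Cr, so n(Cr) = 0.5862 / 3 = 0.1954 mol
m = 0.1954 × 52.00 = 10.2 g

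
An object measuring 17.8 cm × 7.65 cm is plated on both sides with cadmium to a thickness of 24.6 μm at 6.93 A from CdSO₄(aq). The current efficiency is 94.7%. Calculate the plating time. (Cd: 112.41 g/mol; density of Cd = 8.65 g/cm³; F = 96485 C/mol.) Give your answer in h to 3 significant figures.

Plated area = 2 × 17.8 × 7.65 = 272.3 cm²
Volume = 272.3 × 24.6×10⁻⁴ cm = 0.6699 cm³
m(Cd) = 0.6699 × 8.65 = 5.795 g
n(Cd) = 5.795 / 112.41 = 0.05155 mol; n(e⁻) = 2 × 0.05155 = 0.1031 mol
Q = 0.1031 × 96485 / 0.947 = 10500 C
t = 10500 / 6.93 = 1515 s = 0.421 h

0.421 h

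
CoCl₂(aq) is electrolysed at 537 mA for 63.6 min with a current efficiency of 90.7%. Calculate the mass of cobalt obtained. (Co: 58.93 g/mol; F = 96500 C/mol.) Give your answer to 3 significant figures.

0.568 g

Q = 0.537 × 3816 = 2049 C
n(e⁻) = 2049 / 96500 = 0.02123 mol
Co²⁺ + 2e⁻ → Co, so theoretical m(Co) = 0.01062 × 58.93 = 0.6258 g
Actual mass = 90.7% × 0.6258 = 0.568 g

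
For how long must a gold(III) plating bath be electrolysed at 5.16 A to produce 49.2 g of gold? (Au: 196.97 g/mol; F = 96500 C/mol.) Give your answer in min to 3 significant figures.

234 min

n(Au) = 49.2 / 196.97 = 0.2498 mol
Au³⁺ + 3e⁻ → Au, so n(e⁻) = 3 × 0.2498 = 0.7494 mol
Q = 0.7494 × 96500 = 72320 C
t = Q / I = 72320 / 5.16 = 14020 s = 234 min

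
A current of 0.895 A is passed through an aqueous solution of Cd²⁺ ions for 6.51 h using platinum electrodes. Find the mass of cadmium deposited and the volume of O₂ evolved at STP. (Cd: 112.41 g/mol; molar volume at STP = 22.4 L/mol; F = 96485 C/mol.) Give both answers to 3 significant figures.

Q = 0.895 × 23436 = 20980 C; n(e⁻) = 20980 / 96485 = 0.2174 mol
Cathode: Cd²⁺ + 2e⁻ → Cd → n(Cd) = 0.2174/2 = 0.1087 mol → 12.2 g
Anode: 2H₂O → O₂ + 4H⁺ + 4e⁻ → n(O₂) = 0.2174/4 = 0.05435 mol → 1.22 L

12.2 g Cd; 1.22 L O₂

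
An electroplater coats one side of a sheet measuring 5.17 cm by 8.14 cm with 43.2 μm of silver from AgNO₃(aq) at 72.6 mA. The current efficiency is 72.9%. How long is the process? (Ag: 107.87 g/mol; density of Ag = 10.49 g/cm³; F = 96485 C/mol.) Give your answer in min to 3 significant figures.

Plated area = 5.17 × 8.14 = 42.08 cm²
Volume = 42.08 × 43.2×10⁻⁴ cm = 0.1818 cm³
m(Ag) = 0.1818 × 10.49 = 1.907 g
n(Ag) = 1.907 / 107.87 = 0.01768 mol; n(e⁻) = 0.01768 mol
Q = 0.01768 × 96485 / 0.729 = 2340 C
t = 2340 / 0.0726 = 32230 s = 537 min

537 min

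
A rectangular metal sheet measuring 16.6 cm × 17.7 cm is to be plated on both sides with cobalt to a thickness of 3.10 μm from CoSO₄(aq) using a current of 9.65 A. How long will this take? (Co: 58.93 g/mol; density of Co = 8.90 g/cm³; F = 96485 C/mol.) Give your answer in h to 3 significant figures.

Plated area = 2 × 16.6 × 17.7 = 587.6 cm²
Volume = 587.6 × 3.10×10⁻⁴ cm = 0.1822 cm³
m(Co) = 0.1822 × 8.90 = 1.622 g
n(Co) = 1.622 / 58.93 = 0.02752 mol; n(e⁻) = 2 × 0.02752 = 0.05504 mol
Q = 0.05504 × 96485 = 5311 C
t = 5311 / 9.65 = 550.4 s = 0.153 h

0.153 h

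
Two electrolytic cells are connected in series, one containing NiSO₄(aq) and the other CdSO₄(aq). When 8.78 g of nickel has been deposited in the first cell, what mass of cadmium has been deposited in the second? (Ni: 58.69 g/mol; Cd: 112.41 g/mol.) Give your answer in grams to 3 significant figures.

16.8 g

n(Ni) = 8.78 / 58.69 = 0.1496 mol
Ni²⁺ + 2e⁻ → Ni, so n(e⁻) = 2 × 0.1496 = 0.2992 mol
The cells are in series, so the same charge (and hence the same n(e⁻) = 0.2992 mol) passes through both.
Cd²⁺ + 2e⁻ → Cd, so n(Cd) = 0.2992 / 2 = 0.1496 mol
m(Cd) = 0.1496 × 112.41 = 16.8 g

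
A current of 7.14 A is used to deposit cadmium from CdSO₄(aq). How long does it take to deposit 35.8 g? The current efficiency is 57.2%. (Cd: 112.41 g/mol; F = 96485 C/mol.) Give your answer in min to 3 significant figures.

n(Cd) = 35.8 / 112.41 = 0.3185 mol
Cd²⁺ + 2e⁻ → Cd, so n(e⁻) = 2 × 0.3185 = 0.6370 mol
Q = 0.6370 × 96485 / 0.572 = 1.074×10^5 C
t = Q / I = 1.074×10^5 / 7.14 = 15040 s = 251 min

251 min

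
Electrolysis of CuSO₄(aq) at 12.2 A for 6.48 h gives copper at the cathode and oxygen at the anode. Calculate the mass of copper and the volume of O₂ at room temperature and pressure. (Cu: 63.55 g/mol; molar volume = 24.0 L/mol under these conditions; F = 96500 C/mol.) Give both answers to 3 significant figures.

93.7 g Cu; 17.7 L O₂

Q = 12.2 × 23328 = 2.846×10^5 C; n(e⁻) = 2.846×10^5 / 96500 = 2.949 mol
Cathode: Cu²⁺ + 2e⁻ → Cu → n(Cu) = 2.949/2 = 1.475 mol → 93.7 g
Anode: 2H₂O → O₂ + 4H⁺ + 4e⁻ → n(O₂) = 2.949/4 = 0.7373 mol → 17.7 L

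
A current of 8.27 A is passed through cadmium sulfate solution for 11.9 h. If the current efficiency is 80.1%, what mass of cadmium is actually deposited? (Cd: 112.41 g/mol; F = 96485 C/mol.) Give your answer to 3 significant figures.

Q = 8.27 × 42840 = 3.543×10^5 C
n(e⁻) = 3.543×10^5 / 96485 = 3.672 mol
Cd²⁺ + 2e⁻ → Cd, so theoretical m(Cd) = 1.836 × 112.41 = 206.4 g
Actual mass = 80.1% × 206.4 = 165 g

165 g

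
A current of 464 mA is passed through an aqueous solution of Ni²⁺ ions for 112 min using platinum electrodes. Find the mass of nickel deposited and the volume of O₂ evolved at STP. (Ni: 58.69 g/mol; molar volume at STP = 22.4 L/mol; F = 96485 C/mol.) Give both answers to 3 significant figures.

Q = 0.464 × 6720 = 3118 C; n(e⁻) = 3118 / 96485 = 0.03232 mol
Cathode: Ni²⁺ + 2e⁻ → Ni → n(Ni) = 0.03232/2 = 0.01616 mol → 0.948 g
Anode: 2H₂O → O₂ + 4H⁺ + 4e⁻ → n(O₂) = 0.03232/4 = 0.008080 mol → 0.181 L

0.948 g Ni; 0.181 L O₂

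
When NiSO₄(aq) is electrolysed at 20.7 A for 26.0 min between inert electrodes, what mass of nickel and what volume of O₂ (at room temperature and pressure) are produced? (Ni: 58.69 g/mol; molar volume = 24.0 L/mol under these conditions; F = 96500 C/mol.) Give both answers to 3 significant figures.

9.82 g Ni; 2.01 L O₂

Q = 20.7 × 1560 = 32290 C; n(e⁻) = 32290 / 96500 = 0.3346 mol
Cathode: Ni²⁺ + 2e⁻ → Ni → n(Ni) = 0.3346/2 = 0.1673 mol → 9.82 g
Anode: 2H₂O → O₂ + 4H⁺ + 4e⁻ → n(O₂) = 0.3346/4 = 0.08365 mol → 2.01 L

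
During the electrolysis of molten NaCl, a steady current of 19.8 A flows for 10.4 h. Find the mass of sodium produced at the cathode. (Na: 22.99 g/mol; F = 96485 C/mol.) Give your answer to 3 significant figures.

Q = It = 19.8 × 37440 = 7.413×10^5 C
Moles of electrons = 7.413×10^5 / 96485 = 7.683 mol
Na⁺ + e⁻ → Na, so n(Na) = 7.683 mol
m = 7.683 × 22.99 = 177 g

177 g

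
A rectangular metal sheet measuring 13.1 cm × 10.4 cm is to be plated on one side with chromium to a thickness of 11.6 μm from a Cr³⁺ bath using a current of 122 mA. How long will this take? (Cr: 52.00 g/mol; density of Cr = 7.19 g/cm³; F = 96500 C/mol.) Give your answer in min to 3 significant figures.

Plated area = 13.1 × 10.4 = 136.2 cm²
Volume = 136.2 × 11.6×10⁻⁴ cm = 0.1580 cm³
m(Cr) = 0.1580 × 7.19 = 1.136 g
n(Cr) = 1.136 / 52.00 = 0.02185 mol; n(e⁻) = 3 × 0.02185 = 0.06555 mol
Q = 0.06555 × 96500 = 6326 C
t = 6326 / 0.122 = 51850 s = 864 min

864 min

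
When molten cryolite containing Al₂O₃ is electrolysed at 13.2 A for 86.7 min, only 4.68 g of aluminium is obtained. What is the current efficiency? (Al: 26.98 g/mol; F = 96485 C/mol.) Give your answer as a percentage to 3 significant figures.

Q = 13.2 × 5202 = 68670 C
n(e⁻) = 68670 / 96485 = 0.7117 mol
Al³⁺ + 3e⁻ → Al, so theoretical n(Al) = 0.2372 mol → 6.400 g
Efficiency = 4.68 / 6.400 = 0.7313 = 73.1%

73.1%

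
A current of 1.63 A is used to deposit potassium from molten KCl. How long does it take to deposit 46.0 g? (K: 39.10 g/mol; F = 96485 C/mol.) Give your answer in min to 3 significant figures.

n(K) = 46.0 / 39.10 = 1.176 mol
K⁺ + e⁻ → K, so n(e⁻) = 1.176 mol
Q = 1.176 × 96485 = 1.135×10^5 C
t = Q / I = 1.135×10^5 / 1.63 = 69630 s = 1160 min

1160 min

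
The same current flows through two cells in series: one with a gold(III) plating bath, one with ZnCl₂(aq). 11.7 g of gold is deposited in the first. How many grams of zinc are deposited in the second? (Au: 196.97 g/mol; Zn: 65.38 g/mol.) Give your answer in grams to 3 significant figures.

5.83 g

n(Au) = 11.7 / 196.97 = 0.05940 mol
Au³⁺ + 3e⁻ → Au, so n(e⁻) = 3 × 0.05940 = 0.1782 mol
Same current for the same time ⇒ same n(e⁻) = 0.1782 mol in both cells.
Zn²⁺ + 2e⁻ → Zn, so n(Zn) = 0.1782 / 2 = 0.08910 mol
m(Zn) = 0.08910 × 65.38 = 5.83 g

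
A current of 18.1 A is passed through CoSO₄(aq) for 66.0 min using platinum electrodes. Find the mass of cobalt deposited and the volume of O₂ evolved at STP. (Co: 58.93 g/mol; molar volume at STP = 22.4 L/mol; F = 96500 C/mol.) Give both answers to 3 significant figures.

21.9 g Co; 4.16 L O₂

Q = 18.1 × 3960 = 71680 C; n(e⁻) = 71680 / 96500 = 0.7428 mol
Cathode: Co²⁺ + 2e⁻ → Co → n(Co) = 0.7428/2 = 0.3714 mol → 21.9 g
Anode: 2H₂O → O₂ + 4H⁺ + 4e⁻ → n(O₂) = 0.7428/4 = 0.1857 mol → 4.16 L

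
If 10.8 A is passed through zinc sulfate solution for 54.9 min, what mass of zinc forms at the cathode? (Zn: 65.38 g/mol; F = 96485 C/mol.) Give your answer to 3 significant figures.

12.1 g

Q = It = 10.8 × 3294 = 35580 C
n(e⁻) = Q/F = 35580/96485 = 0.3688 mol
Zn²⁺ + 2e⁻ → Zn, so n(Zn) = 0.3688 / 2 = 0.1844 mol
m = 0.1844 × 65.38 = 12.1 g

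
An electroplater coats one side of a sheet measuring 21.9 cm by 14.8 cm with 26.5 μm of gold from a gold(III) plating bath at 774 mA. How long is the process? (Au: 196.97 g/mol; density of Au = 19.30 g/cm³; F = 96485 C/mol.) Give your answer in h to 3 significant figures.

Plated area = 21.9 × 14.8 = 324.1 cm²
Volume = 324.1 × 26.5×10⁻⁴ cm = 0.8589 cm³
m(Au) = 0.8589 × 19.30 = 16.58 g
n(Au) = 16.58 / 196.97 = 0.08418 mol; n(e⁻) = 3 × 0.08418 = 0.2525 mol
Q = 0.2525 × 96485 = 24360 C
t = 24360 / 0.774 = 31470 s = 8.74 h

8.74 h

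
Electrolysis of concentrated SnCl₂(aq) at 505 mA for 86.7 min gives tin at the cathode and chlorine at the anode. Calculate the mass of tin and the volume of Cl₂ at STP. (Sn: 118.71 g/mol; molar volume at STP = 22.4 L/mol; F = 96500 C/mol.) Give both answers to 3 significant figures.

1.62 g Sn; 0.305 L Cl₂

Q = 0.505 × 5202 = 2627 C; n(e⁻) = 2627 / 96500 = 0.02722 mol
Cathode: Sn²⁺ + 2e⁻ → Sn → n(Sn) = 0.02722/2 = 0.01361 mol → 1.62 g
Anode: 2Cl⁻ → Cl₂ + 2e⁻ → n(Cl₂) = 0.02722/2 = 0.01361 mol → 0.305 L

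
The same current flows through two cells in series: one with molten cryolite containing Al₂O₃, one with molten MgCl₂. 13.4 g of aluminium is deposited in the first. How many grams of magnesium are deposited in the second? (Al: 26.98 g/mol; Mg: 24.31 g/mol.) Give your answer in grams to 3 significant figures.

n(Al) = 13.4 / 26.98 = 0.4967 mol
Al³⁺ + 3e⁻ → Al, so n(e⁻) = 3 × 0.4967 = 1.490 mol
Since the cells are in series, n(e⁻) in the Mg cell is also 1.490 mol.
Mg²⁺ + 2e⁻ → Mg, so n(Mg) = 1.490 / 2 = 0.7450 mol
m(Mg) = 0.7450 × 24.31 = 18.1 g

18.1 g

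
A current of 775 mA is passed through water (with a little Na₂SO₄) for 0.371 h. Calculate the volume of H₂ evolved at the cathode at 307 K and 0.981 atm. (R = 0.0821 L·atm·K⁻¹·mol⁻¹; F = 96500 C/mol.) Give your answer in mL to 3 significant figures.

Q = It = 0.775 × 1335.6 = 1035 C
Moles of electrons = 1035 / 96500 = 0.01073 mol
2H⁺ + 2e⁻ → H₂, so n(H₂) = 0.01073 / 2 = 0.005365 mol
V = nRT/P = 0.005365 × 0.0821 × 307 / 0.981 = 0.1378 L
= 138 mL

138 mL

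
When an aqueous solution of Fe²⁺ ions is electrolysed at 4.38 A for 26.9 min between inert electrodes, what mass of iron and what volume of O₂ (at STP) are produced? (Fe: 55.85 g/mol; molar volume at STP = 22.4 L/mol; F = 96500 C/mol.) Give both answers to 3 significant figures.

2.05 g Fe; 0.410 L O₂

Q = 4.38 × 1614 = 7069 C; n(e⁻) = 7069 / 96500 = 0.07325 mol
Cathode: Fe²⁺ + 2e⁻ → Fe → n(Fe) = 0.07325/2 = 0.03663 mol → 2.05 g
Anode: 2H₂O → O₂ + 4H⁺ + 4e⁻ → n(O₂) = 0.07325/4 = 0.01831 mol → 0.410 L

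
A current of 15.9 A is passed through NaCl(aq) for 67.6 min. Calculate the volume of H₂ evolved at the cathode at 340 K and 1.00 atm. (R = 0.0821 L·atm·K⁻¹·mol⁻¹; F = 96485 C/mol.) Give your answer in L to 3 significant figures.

9.33 L

Q = It = 15.9 × 4056 = 64490 C
n(e⁻) = Q/F = 64490/96485 = 0.6684 mol
2H⁺ + 2e⁻ → H₂, so n(H₂) = 0.6684 / 2 = 0.3342 mol
V = nRT/P = 0.3342 × 0.0821 × 340 / 1.00 = 9.329 L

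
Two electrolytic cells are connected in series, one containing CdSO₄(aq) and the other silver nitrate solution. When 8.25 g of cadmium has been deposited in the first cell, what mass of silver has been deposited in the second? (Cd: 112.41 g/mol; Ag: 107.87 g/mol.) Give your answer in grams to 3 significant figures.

n(Cd) = 8.25 / 112.41 = 0.07339 mol
Cd²⁺ + 2e⁻ → Cd, so n(e⁻) = 2 × 0.07339 = 0.1468 mol
The cells are in series, so the same charge (and hence the same n(e⁻) = 0.1468 mol) passes through both.
Ag⁺ + e⁻ → Ag, so n(Ag) = 0.1468 mol
m(Ag) = 0.1468 × 107.87 = 15.8 g

15.8 g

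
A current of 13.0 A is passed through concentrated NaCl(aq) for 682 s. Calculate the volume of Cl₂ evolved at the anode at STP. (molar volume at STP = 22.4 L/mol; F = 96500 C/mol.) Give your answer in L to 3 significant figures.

1.03 L

Charge passed = 13.0 × 682 = 8866 C
n(e⁻) = 8866 / 96500 = 0.09188 mol
2Cl⁻ → Cl₂ + 2e⁻, so n(Cl₂) = 0.09188 / 2 = 0.04594 mol
V = 0.04594 × 22.4 = 1.029 L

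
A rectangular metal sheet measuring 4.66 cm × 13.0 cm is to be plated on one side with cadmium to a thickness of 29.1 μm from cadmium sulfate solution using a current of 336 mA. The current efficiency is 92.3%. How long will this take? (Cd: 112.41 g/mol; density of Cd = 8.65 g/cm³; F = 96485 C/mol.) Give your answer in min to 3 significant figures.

Plated area = 4.66 × 13.0 = 60.58 cm²
Volume = 60.58 × 29.1×10⁻⁴ cm = 0.1763 cm³
m(Cd) = 0.1763 × 8.65 = 1.525 g
n(Cd) = 1.525 / 112.41 = 0.01357 mol; n(e⁻) = 2 × 0.01357 = 0.02714 mol
Q = 0.02714 × 96485 / 0.923 = 2837 C
t = 2837 / 0.336 = 8443 s = 141 min

141 min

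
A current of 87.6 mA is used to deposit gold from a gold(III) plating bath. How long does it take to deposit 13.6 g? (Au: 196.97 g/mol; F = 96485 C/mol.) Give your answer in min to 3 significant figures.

n(Au) = 13.6 / 196.97 = 0.06905 mol
Au³⁺ + 3e⁻ → Au, so n(e⁻) = 3 × 0.06905 = 0.2072 mol
Q = 0.2072 × 96485 = 19990 C
t = Q / I = 19990 / 0.0876 = 2.282×10^5 s = 3800 min

3800 min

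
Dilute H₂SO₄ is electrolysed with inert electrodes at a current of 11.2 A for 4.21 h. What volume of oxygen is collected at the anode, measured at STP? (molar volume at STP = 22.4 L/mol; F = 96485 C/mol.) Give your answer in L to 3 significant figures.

9.85 L

Q = It = 11.2 × 15156 = 1.697×10^5 C
n(e⁻) = Q/F = 1.697×10^5/96485 = 1.759 mol
2H₂O → O₂ + 4H⁺ + 4e⁻, so n(O₂) = 1.759 / 4 = 0.4398 mol
V = 0.4398 × 22.4 = 9.852 L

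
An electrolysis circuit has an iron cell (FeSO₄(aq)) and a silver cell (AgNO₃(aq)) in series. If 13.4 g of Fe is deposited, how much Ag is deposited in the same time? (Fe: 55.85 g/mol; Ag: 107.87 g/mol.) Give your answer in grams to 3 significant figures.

51.8 g

n(Fe) = 13.4 / 55.85 = 0.2399 mol
Fe²⁺ + 2e⁻ → Fe, so n(e⁻) = 2 × 0.2399 = 0.4798 mol
The cells are in series, so the same charge (and hence the same n(e⁻) = 0.4798 mol) passes through both.
Ag⁺ + e⁻ → Ag, so n(Ag) = 0.4798 mol
m(Ag) = 0.4798 × 107.87 = 51.8 g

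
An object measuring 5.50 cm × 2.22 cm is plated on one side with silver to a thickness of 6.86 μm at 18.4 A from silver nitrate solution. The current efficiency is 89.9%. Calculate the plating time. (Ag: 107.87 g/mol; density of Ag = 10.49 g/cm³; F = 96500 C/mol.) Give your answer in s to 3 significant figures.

Plated area = 5.50 × 2.22 = 12.21 cm²
Volume = 12.21 × 6.86×10⁻⁴ cm = 0.008376 cm³
m(Ag) = 0.008376 × 10.49 = 0.08786 g
n(Ag) = 0.08786 / 107.87 = 8.145×10^-4 mol; n(e⁻) = 8.145×10^-4 mol
Q = 8.145×10^-4 × 96500 / 0.899 = 87.43 C
t = 87.43 / 18.4 = 4.752 s

4.75 s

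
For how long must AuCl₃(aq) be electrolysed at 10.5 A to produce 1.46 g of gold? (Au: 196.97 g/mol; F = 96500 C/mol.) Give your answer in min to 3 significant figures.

3.41 min

n(Au) = 1.46 / 196.97 = 0.007412 mol
Au³⁺ + 3e⁻ → Au, so n(e⁻) = 3 × 0.007412 = 0.02224 mol
Q = 0.02224 × 96500 = 2146 C
t = Q / I = 2146 / 10.5 = 204.4 s = 3.41 min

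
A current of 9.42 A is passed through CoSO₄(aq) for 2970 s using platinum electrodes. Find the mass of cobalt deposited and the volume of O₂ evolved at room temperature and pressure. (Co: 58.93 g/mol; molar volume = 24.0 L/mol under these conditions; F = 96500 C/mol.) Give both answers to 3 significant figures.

Q = 9.42 × 2970 = 27980 C; n(e⁻) = 27980 / 96500 = 0.2899 mol
Cathode: Co²⁺ + 2e⁻ → Co → n(Co) = 0.2899/2 = 0.1450 mol → 8.54 g
Anode: 2H₂O → O₂ + 4H⁺ + 4e⁻ → n(O₂) = 0.2899/4 = 0.07248 mol → 1.74 L

8.54 g Co; 1.74 L O₂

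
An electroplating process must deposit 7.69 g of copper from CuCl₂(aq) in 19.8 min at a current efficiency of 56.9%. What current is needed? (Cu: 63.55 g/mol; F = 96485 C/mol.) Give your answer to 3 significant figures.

n(Cu) = 7.69 / 63.55 = 0.1210 mol
Cu²⁺ + 2e⁻ → Cu, so n(e⁻) = 2 × 0.1210 = 0.2420 mol
Q = 0.2420 × 96485 / 0.569 = 41040 C
I = Q / t = 41040 / 1188 s = 34.5 A

34.5 A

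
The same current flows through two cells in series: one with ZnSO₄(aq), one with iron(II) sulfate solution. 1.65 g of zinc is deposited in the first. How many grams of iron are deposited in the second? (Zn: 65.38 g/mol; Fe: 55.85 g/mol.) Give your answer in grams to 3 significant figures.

n(Zn) = 1.65 / 65.38 = 0.02524 mol
Zn²⁺ + 2e⁻ → Zn, so n(e⁻) = 2 × 0.02524 = 0.05048 mol
Same current for the same time ⇒ same n(e⁻) = 0.05048 mol in both cells.
Fe²⁺ + 2e⁻ → Fe, so n(Fe) = 0.05048 / 2 = 0.02524 mol
m(Fe) = 0.02524 × 55.85 = 1.41 g

1.41 g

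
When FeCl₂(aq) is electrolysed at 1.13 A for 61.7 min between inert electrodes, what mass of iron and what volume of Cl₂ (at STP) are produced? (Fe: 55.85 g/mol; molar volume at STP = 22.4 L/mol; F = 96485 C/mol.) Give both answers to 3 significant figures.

1.21 g Fe; 0.486 L Cl₂

Q = 1.13 × 3702 = 4183 C; n(e⁻) = 4183 / 96485 = 0.04335 mol
Cathode: Fe²⁺ + 2e⁻ → Fe → n(Fe) = 0.04335/2 = 0.02168 mol → 1.21 g
Anode: 2Cl⁻ → Cl₂ + 2e⁻ → n(Cl₂) = 0.04335/2 = 0.02168 mol → 0.486 L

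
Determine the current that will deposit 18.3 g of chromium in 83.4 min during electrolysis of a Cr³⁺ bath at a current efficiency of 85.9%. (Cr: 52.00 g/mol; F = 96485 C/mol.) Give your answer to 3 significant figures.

23.7 A

n(Cr) = 18.3 / 52.00 = 0.3519 mol
Cr³⁺ + 3e⁻ → Cr, so n(e⁻) = 3 × 0.3519 = 1.056 mol
Q = 1.056 × 96485 / 0.859 = 1.186×10^5 C
I = Q / t = 1.186×10^5 / 5004 s = 23.7 A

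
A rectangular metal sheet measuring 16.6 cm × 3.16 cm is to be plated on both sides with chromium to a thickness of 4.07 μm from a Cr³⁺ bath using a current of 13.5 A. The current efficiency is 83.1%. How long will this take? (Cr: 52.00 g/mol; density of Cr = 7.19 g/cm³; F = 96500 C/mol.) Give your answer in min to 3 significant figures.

2.54 min

Plated area = 2 × 16.6 × 3.16 = 104.9 cm²
Volume = 104.9 × 4.07×10⁻⁴ cm = 0.04269 cm³
m(Cr) = 0.04269 × 7.19 = 0.3069 g
n(Cr) = 0.3069 / 52.00 = 0.005902 mol; n(e⁻) = 3 × 0.005902 = 0.01771 mol
Q = 0.01771 × 96500 / 0.831 = 2057 C
t = 2057 / 13.5 = 152.4 s = 2.54 min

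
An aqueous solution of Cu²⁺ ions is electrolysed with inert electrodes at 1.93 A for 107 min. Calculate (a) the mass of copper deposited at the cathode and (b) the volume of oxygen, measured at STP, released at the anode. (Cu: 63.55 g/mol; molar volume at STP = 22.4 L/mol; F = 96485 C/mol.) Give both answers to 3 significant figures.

Q = 1.93 × 6420 = 12390 C; n(e⁻) = 12390 / 96485 = 0.1284 mol
Cathode: Cu²⁺ + 2e⁻ → Cu → n(Cu) = 0.1284/2 = 0.06420 mol → 4.08 g
Anode: 2H₂O → O₂ + 4H⁺ + 4e⁻ → n(O₂) = 0.1284/4 = 0.03210 mol → 0.719 L

4.08 g Cu; 0.719 L O₂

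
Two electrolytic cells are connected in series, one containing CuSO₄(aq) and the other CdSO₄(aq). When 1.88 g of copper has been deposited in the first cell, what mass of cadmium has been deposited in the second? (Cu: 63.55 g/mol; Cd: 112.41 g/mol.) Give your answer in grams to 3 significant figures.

n(Cu) = 1.88 / 63.55 = 0.02958 mol
Cu²⁺ + 2e⁻ → Cu, so n(e⁻) = 2 × 0.02958 = 0.05916 mol
The cells are in series, so the same charge (and hence the same n(e⁻) = 0.05916 mol) passes through both.
Cd²⁺ + 2e⁻ → Cd, so n(Cd) = 0.05916 / 2 = 0.02958 mol
m(Cd) = 0.02958 × 112.41 = 3.33 g

3.33 g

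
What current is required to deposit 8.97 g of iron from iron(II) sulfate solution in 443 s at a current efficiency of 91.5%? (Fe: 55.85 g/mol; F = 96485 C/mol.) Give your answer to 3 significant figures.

76.5 A

n(Fe) = 8.97 / 55.85 = 0.1606 mol
Fe²⁺ + 2e⁻ → Fe, so n(e⁻) = 2 × 0.1606 = 0.3212 mol
Q = 0.3212 × 96485 / 0.915 = 33870 C
I = Q / t = 33870 / 443 s = 76.5 A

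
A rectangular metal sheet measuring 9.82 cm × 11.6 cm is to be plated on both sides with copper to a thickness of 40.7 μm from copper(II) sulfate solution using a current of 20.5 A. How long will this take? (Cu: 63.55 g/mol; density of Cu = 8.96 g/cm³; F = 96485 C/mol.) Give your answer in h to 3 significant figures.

Plated area = 2 × 9.82 × 11.6 = 227.8 cm²
Volume = 227.8 × 40.7×10⁻⁴ cm = 0.9271 cm³
m(Cu) = 0.9271 × 8.96 = 8.307 g
n(Cu) = 8.307 / 63.55 = 0.1307 mol; n(e⁻) = 2 × 0.1307 = 0.2614 mol
Q = 0.2614 × 96485 = 25220 C
t = 25220 / 20.5 = 1230 s = 0.342 h

0.342 h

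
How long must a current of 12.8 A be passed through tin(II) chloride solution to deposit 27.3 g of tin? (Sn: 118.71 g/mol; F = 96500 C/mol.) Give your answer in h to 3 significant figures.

n(Sn) = 27.3 / 118.71 = 0.2300 mol
Sn²⁺ + 2e⁻ → Sn, so n(e⁻) = 2 × 0.2300 = 0.4600 mol
Q = 0.4600 × 96500 = 44390 C
t = Q / I = 44390 / 12.8 = 3468 s = 0.963 h

0.963 h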